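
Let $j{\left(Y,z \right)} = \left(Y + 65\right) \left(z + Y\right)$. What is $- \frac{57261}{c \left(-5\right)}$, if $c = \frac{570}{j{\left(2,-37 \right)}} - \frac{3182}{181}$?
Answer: $- \frac{4860829029}{7564960} \approx -642.54$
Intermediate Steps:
$j{\left(Y,z \right)} = \left(65 + Y\right) \left(Y + z\right)$
$c = - \frac{1512992}{84889}$ ($c = \frac{570}{2^{2} + 65 \cdot 2 + 65 \left(-37\right) + 2 \left(-37\right)} - \frac{3182}{181} = \frac{570}{4 + 130 - 2405 - 74} - \frac{3182}{181} = \frac{570}{-2345} - \frac{3182}{181} = 570 \left(- \frac{1}{2345}\right) - \frac{3182}{181} = - \frac{114}{469} - \frac{3182}{181} = - \frac{1512992}{84889} \approx -17.823$)
$- \frac{57261}{c \left(-5\right)} = - \frac{57261}{\left(- \frac{1512992}{84889}\right) \left(-5\right)} = - \frac{57261}{\frac{7564960}{84889}} = \left(-57261\right) \frac{84889}{7564960} = - \frac{4860829029}{7564960}$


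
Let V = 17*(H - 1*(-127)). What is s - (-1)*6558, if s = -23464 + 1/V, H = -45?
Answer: -23566963/1394 ≈ -16906.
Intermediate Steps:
V = 1394 (V = 17*(-45 - 1*(-127)) = 17*(-45 + 127) = 17*82 = 1394)
s = -32708815/1394 (s = -23464 + 1/1394 = -32708815/1394 ≈ -23464.)
s - (-1)*6558 = -32708815/1394 - (-1)*6558 = -32708815/1394 - 1*(-6558) = -32708815/1394 + 6558 = -23566963/1394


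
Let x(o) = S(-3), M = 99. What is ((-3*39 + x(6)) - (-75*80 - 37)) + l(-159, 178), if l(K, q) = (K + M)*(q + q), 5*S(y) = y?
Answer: -77203/5 ≈ -15441.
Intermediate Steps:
S(y) = y/5
x(o) = -⅗ (x(o) = (⅕)*(-3) = -⅗)
l(K, q) = 2*q*(99 + K) (l(K, q) = (K + 99)*(q + q) = (99 + K)*(2*q) = 2*q*(99 + K))
((-3*39 + x(6)) - (-75*80 - 37)) + l(-159, 178) = ((-3*39 - ⅗) - (-75*80 - 37)) + 2*178*(99 - 159) = ((-117 - ⅗) - (-6000 - 37)) + 2*178*(-60) = (-588/5 - 1*(-6037)) - 21360 = (-588/5 + 6037) - 21360 = 29597/5 - 21360 = -77203/5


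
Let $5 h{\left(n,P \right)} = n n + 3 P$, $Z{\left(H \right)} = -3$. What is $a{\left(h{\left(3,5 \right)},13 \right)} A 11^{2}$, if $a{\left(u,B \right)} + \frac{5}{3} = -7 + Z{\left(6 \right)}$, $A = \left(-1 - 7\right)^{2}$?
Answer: $- \frac{271040}{3} \approx -90347.0$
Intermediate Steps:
$A = 64$ ($A = \left(-8\right)^{2} = 64$)
$h{\left(n,P \right)} = \frac{n^{2}}{5} + \frac{3 P}{5}$ ($h{\left(n,P \right)} = \frac{n n + 3 P}{5} = \frac{n^{2} + 3 P}{5} = \frac{n^{2}}{5} + \frac{3 P}{5}$)
$a{\left(u,B \right)} = - \frac{35}{3}$ ($a{\left(u,B \right)} = - \frac{5}{3} - 10 = - \frac{35}{3}$)
$a{\left(h{\left(3,5 \right)},13 \right)} A 11^{2} = \left(- \frac{35}{3}\right) 64 \cdot 11^{2} = \left(- \frac{2240}{3}\right) 121 = - \frac{271040}{3}$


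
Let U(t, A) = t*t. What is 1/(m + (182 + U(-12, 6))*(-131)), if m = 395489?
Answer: 1/352783 ≈ 2.8346e-6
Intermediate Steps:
U(t, A) = t²
1/(m + (182 + U(-12, 6))*(-131)) = 1/(395489 + (182 + (-12)²)*(-131)) = 1/(395489 + (182 + 144)*(-131)) = 1/(395489 + 326*(-131)) = 1/(395489 - 42706) = 1/352783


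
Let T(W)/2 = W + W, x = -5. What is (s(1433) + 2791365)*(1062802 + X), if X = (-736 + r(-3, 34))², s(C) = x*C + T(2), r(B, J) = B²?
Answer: 4430596500848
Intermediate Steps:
T(W) = 4*W (T(W) = 2*(W + W) = 2*(2*W) = 4*W)
s(C) = 8 - 5*C (s(C) = -5*C + 4*2 = -5*C + 8 = 8 - 5*C)
X = 528529 (X = (-736 + (-3)²)² = (-736 + 9)² = (-727)² = 528529)
(s(1433) + 2791365)*(1062802 + X) = ((8 - 5*1433) + 2791365)*(1062802 + 528529) = ((8 - 7165) + 2791365)*1591331 = (-7157 + 2791365)*1591331 = 2784208*1591331 = 4430596500848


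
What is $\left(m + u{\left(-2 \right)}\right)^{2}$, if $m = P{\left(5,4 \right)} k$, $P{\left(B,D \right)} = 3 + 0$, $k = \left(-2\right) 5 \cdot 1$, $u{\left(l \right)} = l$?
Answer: $1024$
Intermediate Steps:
$k = -10$ ($k = \left(-10\right) 1 = -10$)
$P{\left(B,D \right)} = 3$
$m = -30$ ($m = 3 \left(-10\right) = -30$)
$\left(m + u{\left(-2 \right)}\right)^{2} = \left(-30 - 2\right)^{2} = \left(-32\right)^{2} = 1024$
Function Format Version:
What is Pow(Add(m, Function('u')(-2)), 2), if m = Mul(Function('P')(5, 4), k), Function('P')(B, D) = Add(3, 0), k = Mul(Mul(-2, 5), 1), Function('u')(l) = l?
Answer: 1024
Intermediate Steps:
k = -10 (k = Mul(-10, 1) = -10)
Function('P')(B, D) = 3
m = -30 (m = Mul(3, -10) = -30)
Pow(Add(m, Function('u')(-2)), 2) = Pow(Add(-30, -2), 2) = Pow(-32, 2) = 1024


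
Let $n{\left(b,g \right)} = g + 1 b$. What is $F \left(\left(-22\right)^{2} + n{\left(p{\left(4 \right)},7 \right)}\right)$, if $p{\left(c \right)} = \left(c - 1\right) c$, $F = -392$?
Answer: $-197176$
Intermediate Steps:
$p{\left(c \right)} = c \left(-1 + c\right)$ ($p{\left(c \right)} = \left(-1 + c\right) c = c \left(-1 + c\right)$)
$n{\left(b,g \right)} = b + g$ ($n{\left(b,g \right)} = g + b = b + g$)
$F \left(\left(-22\right)^{2} + n{\left(p{\left(4 \right)},7 \right)}\right) = - 392 \left(\left(-22\right)^{2} + \left(4 \left(-1 + 4\right) + 7\right)\right) = - 392 \left(484 + \left(4 \cdot 3 + 7\right)\right) = - 392 \left(484 + \left(12 + 7\right)\right) = - 392 \left(484 + 19\right) = \left(-392\right) 503 = -197176$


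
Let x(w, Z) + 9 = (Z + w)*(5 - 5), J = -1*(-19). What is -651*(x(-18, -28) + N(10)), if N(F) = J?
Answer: -6510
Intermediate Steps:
J = 19
N(F) = 19
x(w, Z) = -9 (x(w, Z) = -9 + (Z + w)*(5 - 5) = -9 + (Z + w)*0 = -9 + 0 = -9)
-651*(x(-18, -28) + N(10)) = -651*(-9 + 19) = -651*10 = -6510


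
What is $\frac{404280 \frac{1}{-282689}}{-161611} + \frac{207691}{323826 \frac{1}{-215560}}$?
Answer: $- \frac{32989367570613455380}{238616160286317} \approx -1.3825 \cdot 10^{5}$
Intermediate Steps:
$\frac{404280 \frac{1}{-282689}}{-161611} + \frac{207691}{323826 \frac{1}{-215560}} = 404280 \left(- \frac{1}{282689}\right) \left(- \frac{1}{161611}\right) + \frac{207691}{323826 \left(- \frac{1}{215560}\right)} = \left(- \frac{404280}{282689}\right) \left(- \frac{1}{161611}\right) + \frac{207691}{- \frac{161913}{107780}} = \frac{404280}{45685651979} + 207691 \left(- \frac{107780}{161913}\right) = \frac{404280}{45685651979} - \frac{22384935980}{161913} = - \frac{32989367570613455380}{238616160286317}$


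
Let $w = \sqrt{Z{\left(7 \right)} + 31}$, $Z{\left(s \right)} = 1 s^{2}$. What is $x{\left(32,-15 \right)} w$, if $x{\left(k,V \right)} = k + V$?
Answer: $68 \sqrt{5} \approx 152.05$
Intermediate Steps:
$x{\left(k,V \right)} = V + k$
$Z{\left(s \right)} = s^{2}$
$w = 4 \sqrt{5}$ ($w = \sqrt{7^{2} + 31} = \sqrt{49 + 31} = \sqrt{80} = 4 \sqrt{5} \approx 8.9443$)
$x{\left(32,-15 \right)} w = \left(-15 + 32\right) 4 \sqrt{5} = 17 \cdot 4 \sqrt{5} = 68 \sqrt{5}$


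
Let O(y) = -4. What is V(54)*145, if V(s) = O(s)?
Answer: -580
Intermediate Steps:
V(s) = -4
V(54)*145 = -4*145 = -580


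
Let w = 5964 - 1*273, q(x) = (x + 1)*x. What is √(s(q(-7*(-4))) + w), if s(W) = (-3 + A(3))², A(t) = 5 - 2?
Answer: √5691 ≈ 75.439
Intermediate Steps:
q(x) = x*(1 + x) (q(x) = (1 + x)*x = x*(1 + x))
w = 5691 (w = 5964 - 273 = 5691)
A(t) = 3
s(W) = 0 (s(W) = (-3 + 3)² = 0² = 0)
√(s(q(-7*(-4))) + w) = √(0 + 5691) = √5691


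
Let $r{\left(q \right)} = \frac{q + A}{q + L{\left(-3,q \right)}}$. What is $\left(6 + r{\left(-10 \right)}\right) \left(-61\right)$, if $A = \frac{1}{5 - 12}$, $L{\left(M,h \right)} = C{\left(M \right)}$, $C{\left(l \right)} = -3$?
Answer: $- \frac{37637}{91} \approx -413.59$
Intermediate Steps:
$L{\left(M,h \right)} = -3$
$A = - \frac{1}{7}$ ($A = \frac{1}{-7} = - \frac{1}{7} \approx -0.14286$)
$r{\left(q \right)} = \frac{- \frac{1}{7} + q}{-3 + q}$ ($r{\left(q \right)} = \frac{q - \frac{1}{7}}{q - 3} = \frac{- \frac{1}{7} + q}{-3 + q}$)
$\left(6 + r{\left(-10 \right)}\right) \left(-61\right) = \left(6 + \frac{- \frac{1}{7} - 10}{-3 - 10}\right) \left(-61\right) = \left(6 + \frac{1}{-13} \left(- \frac{71}{7}\right)\right) \left(-61\right) = \left(6 - - \frac{71}{91}\right) \left(-61\right) = \left(6 + \frac{71}{91}\right) \left(-61\right) = \frac{617}{91} \left(-61\right) = - \frac{37637}{91}$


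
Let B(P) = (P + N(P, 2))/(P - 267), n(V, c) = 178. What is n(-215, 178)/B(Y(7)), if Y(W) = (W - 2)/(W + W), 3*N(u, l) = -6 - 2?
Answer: 1993422/97 ≈ 20551.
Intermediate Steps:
N(u, l) = -8/3 (N(u, l) = (-6 - 2)/3 = (⅓)*(-8) = -8/3)
Y(W) = (-2 + W)/(2*W) (Y(W) = (-2 + W)/((2*W)) = (-2 + W)*(1/(2*W)) = (-2 + W)/(2*W))
B(P) = (-8/3 + P)/(-267 + P) (B(P) = (P - 8/3)/(P - 267) = (-8/3 + P)/(-267 + P))
n(-215, 178)/B(Y(7)) = 178/(((-8/3 + (½)*(-2 + 7)/7)/(-267 + (½)*(-2 + 7)/7))) = 178/(((-8/3 + (½)*(⅐)*5)/(-267 + (½)*(⅐)*5))) = 178/(((-8/3 + 5/14)/(-267 + 5/14))) = 178/((-97/42/(-3733/14))) = 178/((-14/3733*(-97/42))) = 178/(97/11199) = 178*(11199/97) = 1993422/97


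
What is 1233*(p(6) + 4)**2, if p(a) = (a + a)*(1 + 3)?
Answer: 3334032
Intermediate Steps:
p(a) = 8*a (p(a) = (2*a)*4 = 8*a)
1233*(p(6) + 4)**2 = 1233*(8*6 + 4)**2 = 1233*(48 + 4)**2 = 1233*52**2 = 1233*2704 = 3334032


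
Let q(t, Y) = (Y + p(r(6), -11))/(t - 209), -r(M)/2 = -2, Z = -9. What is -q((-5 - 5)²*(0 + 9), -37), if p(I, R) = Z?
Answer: 46/691 ≈ 0.066570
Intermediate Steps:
r(M) = 4 (r(M) = -2*(-2) = 4)
p(I, R) = -9
q(t, Y) = (-9 + Y)/(-209 + t) (q(t, Y) = (Y - 9)/(t - 209) = (-9 + Y)/(-209 + t))
-q((-5 - 5)²*(0 + 9), -37) = -(-9 - 37)/(-209 + (-5 - 5)²*(0 + 9)) = -(-46)/(-209 + (-10)²*9) = -(-46)/(-209 + 100*9) = -(-46)/(-209 + 900) = -(-46)/691 = -1*(-46/691) = 46/691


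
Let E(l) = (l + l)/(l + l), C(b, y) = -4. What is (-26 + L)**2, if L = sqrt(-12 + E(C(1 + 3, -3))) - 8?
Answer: (34 - I*sqrt(11))**2 ≈ 1145.0 - 225.53*I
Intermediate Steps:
E(l) = 1 (E(l) = (2*l)/((2*l)) = (2*l)*(1/(2*l)) = 1)
L = -8 + I*sqrt(11) (L = sqrt(-12 + 1) - 8 = sqrt(-11) - 8 = I*sqrt(11) - 8 = -8 + I*sqrt(11) ≈ -8.0 + 3.3166*I)
(-26 + L)**2 = (-26 + (-8 + I*sqrt(11)))**2 = (-34 + I*sqrt(11))**2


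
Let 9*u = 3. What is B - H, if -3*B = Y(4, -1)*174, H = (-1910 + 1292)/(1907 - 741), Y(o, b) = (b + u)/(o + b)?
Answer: 70409/5247 ≈ 13.419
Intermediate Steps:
u = ⅓ (u = (⅑)*3 = ⅓ ≈ 0.33333)
Y(o, b) = (⅓ + b)/(b + o) (Y(o, b) = (b + ⅓)/(o + b) = (⅓ + b)/(b + o))
H = -309/583 (H = -618/1166 = -618*1/1166 = -309/583 ≈ -0.53002)
B = 116/9 (B = -(⅓ - 1)/(-1 + 4)*174/3 = --⅔/3*174/3 = -(⅓)*(-⅔)*174/3 = -(-2)*174/27 = -⅓*(-116/3) = 116/9 ≈ 12.889)
B - H = 116/9 - 1*(-309/583) = 116/9 + 309/583 = 70409/5247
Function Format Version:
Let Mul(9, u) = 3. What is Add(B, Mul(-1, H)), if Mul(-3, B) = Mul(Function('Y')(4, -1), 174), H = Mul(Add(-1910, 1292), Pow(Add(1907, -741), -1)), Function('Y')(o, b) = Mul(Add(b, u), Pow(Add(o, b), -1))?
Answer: Rational(70409, 5247) ≈ 13.419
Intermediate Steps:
u = Rational(1, 3) (u = Mul(Rational(1, 9), 3) = Rational(1, 3) ≈ 0.33333)
Function('Y')(o, b) = Mul(Pow(Add(b, o), -1), Add(Rational(1, 3), b)) (Function('Y')(o, b) = Mul(Add(b, Rational(1, 3)), Pow(Add(o, b), -1)) = Mul(Add(Rational(1, 3), b), Pow(Add(b, o), -1)) = Mul(Pow(Add(b, o), -1), Add(Rational(1, 3), b)))
H = Rational(-309, 583) (H = Mul(-618, Pow(1166, -1)) = Mul(-618, Rational(1, 1166)) = Rational(-309, 583) ≈ -0.53002)
B = Rational(116, 9) (B = Mul(Rational(-1, 3), Mul(Mul(Pow(Add(-1, 4), -1), Add(Rational(1, 3), -1)), 174)) = Mul(Rational(-1, 3), Mul(Mul(Pow(3, -1), Rational(-2, 3)), 174)) = Mul(Rational(-1, 3), Mul(Mul(Rational(1, 3), Rational(-2, 3)), 174)) = Mul(Rational(-1, 3), Mul(Rational(-2, 9), 174)) = Mul(Rational(-1, 3), Rational(-116, 3)) = Rational(116, 9) ≈ 12.889)
Add(B, Mul(-1, H)) = Add(Rational(116, 9), Mul(-1, Rational(-309, 583))) = Add(Rational(116, 9), Rational(309, 583)) = Rational(70409, 5247)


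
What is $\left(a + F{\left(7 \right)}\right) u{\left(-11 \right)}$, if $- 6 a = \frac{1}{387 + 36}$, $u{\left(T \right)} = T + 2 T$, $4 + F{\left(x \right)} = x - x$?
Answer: $\frac{111683}{846} \approx 132.01$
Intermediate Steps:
$F{\left(x \right)} = -4$ ($F{\left(x \right)} = -4 + \left(x - x\right) = -4 + 0 = -4$)
$u{\left(T \right)} = 3 T$
$a = - \frac{1}{2538}$ ($a = - \frac{1}{6 \left(387 + 36\right)} = - \frac{1}{6 \cdot 423} = \left(- \frac{1}{6}\right) \frac{1}{423} = - \frac{1}{2538} \approx -0.00039401$)
$\left(a + F{\left(7 \right)}\right) u{\left(-11 \right)} = \left(- \frac{1}{2538} - 4\right) 3 \left(-11\right) = \left(- \frac{10153}{2538}\right) \left(-33\right) = \frac{111683}{846}$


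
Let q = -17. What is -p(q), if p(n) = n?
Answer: 17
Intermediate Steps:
-p(q) = -1*(-17) = 17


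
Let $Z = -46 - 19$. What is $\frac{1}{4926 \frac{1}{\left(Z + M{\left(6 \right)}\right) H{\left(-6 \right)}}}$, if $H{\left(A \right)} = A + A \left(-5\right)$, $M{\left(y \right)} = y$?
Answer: $- \frac{236}{821} \approx -0.28745$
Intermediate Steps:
$Z = -65$ ($Z = -46 - 19 = -65$)
$H{\left(A \right)} = - 4 A$ ($H{\left(A \right)} = A - 5 A = - 4 A$)
$\frac{1}{4926 \frac{1}{\left(Z + M{\left(6 \right)}\right) H{\left(-6 \right)}}} = \frac{1}{4926 \frac{1}{\left(-65 + 6\right) \left(\left(-4\right) \left(-6\right)\right)}} = \frac{1}{4926 \frac{1}{\left(-59\right) 24}} = \frac{1}{4926 \frac{1}{-1416}} = \frac{1}{4926 \left(- \frac{1}{1416}\right)} = \frac{1}{- \frac{821}{236}} = - \frac{236}{821}$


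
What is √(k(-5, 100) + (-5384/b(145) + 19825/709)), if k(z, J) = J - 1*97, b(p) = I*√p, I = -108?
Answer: √(26505826603200 + 294324752310*√145)/925245 ≈ 5.9247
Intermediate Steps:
b(p) = -108*√p
k(z, J) = -97 + J (k(z, J) = J - 97 = -97 + J)
√(k(-5, 100) + (-5384/b(145) + 19825/709)) = √((-97 + 100) + (-5384*(-√145/15660) + 19825/709)) = √(3 + (-(-1346)*√145/3915 + 19825*(1/709))) = √(3 + (1346*√145/3915 + 19825/709)) = √(3 + (19825/709 + 1346*√145/3915)) = √(21952/709 + 1346*√145/3915)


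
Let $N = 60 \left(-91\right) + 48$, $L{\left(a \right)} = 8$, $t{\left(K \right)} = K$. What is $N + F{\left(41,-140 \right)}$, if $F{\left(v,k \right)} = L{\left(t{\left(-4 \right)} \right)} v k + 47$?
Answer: $-51285$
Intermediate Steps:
$N = -5412$ ($N = -5460 + 48 = -5412$)
$F{\left(v,k \right)} = 47 + 8 k v$ ($F{\left(v,k \right)} = 8 v k + 47 = 8 k v + 47 = 47 + 8 k v$)
$N + F{\left(41,-140 \right)} = -5412 + \left(47 + 8 \left(-140\right) 41\right) = -5412 + \left(47 - 45920\right) = -5412 - 45873 = -51285$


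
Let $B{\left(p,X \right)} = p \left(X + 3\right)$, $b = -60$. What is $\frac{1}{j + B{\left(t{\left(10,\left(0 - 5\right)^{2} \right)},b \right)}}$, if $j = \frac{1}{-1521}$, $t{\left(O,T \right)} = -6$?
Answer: $\frac{1521}{520181} \approx 0.002924$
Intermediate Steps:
$j = - \frac{1}{1521} \approx -0.00065746$
$B{\left(p,X \right)} = p \left(3 + X\right)$
$\frac{1}{j + B{\left(t{\left(10,\left(0 - 5\right)^{2} \right)},b \right)}} = \frac{1}{- \frac{1}{1521} - 6 \left(3 - 60\right)} = \frac{1}{- \frac{1}{1521} - -342} = \frac{1}{- \frac{1}{1521} + 342} = \frac{1}{\frac{520181}{1521}} = \frac{1521}{520181}$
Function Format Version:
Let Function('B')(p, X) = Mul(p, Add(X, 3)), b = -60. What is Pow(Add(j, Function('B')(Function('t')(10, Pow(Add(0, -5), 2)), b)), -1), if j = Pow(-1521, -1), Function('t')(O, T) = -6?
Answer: Rational(1521, 520181) ≈ 0.0029240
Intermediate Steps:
j = Rational(-1, 1521) ≈ -0.00065746
Function('B')(p, X) = Mul(p, Add(3, X))
Pow(Add(j, Function('B')(Function('t')(10, Pow(Add(0, -5), 2)), b)), -1) = Pow(Add(Rational(-1, 1521), Mul(-6, Add(3, -60))), -1) = Pow(Add(Rational(-1, 1521), Mul(-6, -57)), -1) = Pow(Add(Rational(-1, 1521), 342), -1) = Pow(Rational(520181, 1521), -1) = Rational(1521, 520181)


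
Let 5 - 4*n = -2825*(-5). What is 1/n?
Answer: -1/3530 ≈ -0.00028329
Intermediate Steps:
n = -3530 (n = 5/4 - (-2825)*(-5)/4 = 5/4 - ¼*14125 = 5/4 - 14125/4 = -3530)
1/n = 1/(-3530) = -1/3530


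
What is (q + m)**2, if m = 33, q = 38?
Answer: 5041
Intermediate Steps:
(q + m)**2 = (38 + 33)**2 = 71**2 = 5041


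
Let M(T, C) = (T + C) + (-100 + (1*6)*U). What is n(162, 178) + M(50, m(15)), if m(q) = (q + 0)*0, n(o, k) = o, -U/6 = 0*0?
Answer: 112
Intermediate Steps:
U = 0 (U = -0*0 = -6*0 = 0)
m(q) = 0 (m(q) = q*0 = 0)
M(T, C) = -100 + C + T (M(T, C) = (T + C) + (-100 + (1*6)*0) = (C + T) + (-100 + 6*0) = (C + T) + (-100 + 0) = (C + T) - 100 = -100 + C + T)
n(162, 178) + M(50, m(15)) = 162 + (-100 + 0 + 50) = 162 - 50 = 112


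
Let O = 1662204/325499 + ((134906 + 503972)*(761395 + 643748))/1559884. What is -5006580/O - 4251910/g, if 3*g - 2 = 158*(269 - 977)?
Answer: 286913921235336630913625/2723913446983898161507 ≈ 105.33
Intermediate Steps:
g = -111862/3 (g = 2/3 + (158*(269 - 977))/3 = 2/3 + (158*(-708))/3 = 2/3 + (1/3)*(-111864) = 2/3 - 37288 = -111862/3 ≈ -37287.)
O = 146103955605150891/253870341058 (O = 1662204*(1/325499) + (638878*1405143)*(1/1559884) = 1662204/325499 + 897714949554*(1/1559884) = 1662204/325499 + 448857474777/779942 = 146103955605150891/253870341058 ≈ 5.7551e+5)
-5006580/O - 4251910/g = -5006580/146103955605150891/253870341058 - 4251910/(-111862/3) = -5006580*253870341058/146103955605150891 - 4251910*(-3/111862) = -423674057378053880/48701318535050297 + 6377865/55931 = 286913921235336630913625/2723913446983898161507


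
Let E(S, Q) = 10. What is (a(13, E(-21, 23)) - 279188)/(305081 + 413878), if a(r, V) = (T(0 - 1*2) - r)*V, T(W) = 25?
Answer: -279068/718959 ≈ -0.38816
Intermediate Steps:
a(r, V) = V*(25 - r) (a(r, V) = (25 - r)*V = V*(25 - r))
(a(13, E(-21, 23)) - 279188)/(305081 + 413878) = (10*(25 - 1*13) - 279188)/(305081 + 413878) = (10*(25 - 13) - 279188)/718959 = (10*12 - 279188)*(1/718959) = (120 - 279188)*(1/718959) = -279068*1/718959 = -279068/718959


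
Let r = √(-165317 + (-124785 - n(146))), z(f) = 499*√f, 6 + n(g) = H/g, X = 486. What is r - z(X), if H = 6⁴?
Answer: -4491*√6 + 2*I*√386492222/73 ≈ -11001.0 + 538.61*I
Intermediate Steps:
H = 1296
n(g) = -6 + 1296/g
r = 2*I*√386492222/73 (r = √(-165317 + (-124785 - (-6 + 1296/146))) = √(-165317 + (-124785 - (-6 + 1296*(1/146)))) = √(-165317 + (-124785 - (-6 + 648/73))) = √(-165317 + (-124785 - 1*210/73)) = √(-165317 + (-124785 - 210/73)) = √(-165317 - 9109515/73) = √(-21177656/73) = 2*I*√386492222/73 ≈ 538.61*I)
r - z(X) = 2*I*√386492222/73 - 499*√486 = 2*I*√386492222/73 - 499*9*√6 = 2*I*√386492222/73 - 4491*√6 = -4491*√6 + 2*I*√386492222/73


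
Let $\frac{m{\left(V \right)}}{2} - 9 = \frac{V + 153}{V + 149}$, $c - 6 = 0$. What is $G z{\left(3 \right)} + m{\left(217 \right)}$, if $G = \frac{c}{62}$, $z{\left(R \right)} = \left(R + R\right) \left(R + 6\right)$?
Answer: $\frac{143230}{5673} \approx 25.248$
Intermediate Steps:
$c = 6$ ($c = 6 + 0 = 6$)
$m{\left(V \right)} = 18 + \frac{2 \left(153 + V\right)}{149 + V}$ ($m{\left(V \right)} = 18 + 2 \frac{V + 153}{V + 149} = 18 + 2 \frac{153 + V}{149 + V} = 18 + \frac{2 \left(153 + V\right)}{149 + V}$)
$z{\left(R \right)} = 2 R \left(6 + R\right)$
$G = \frac{3}{31}$ ($G = \frac{6}{62} = 6 \cdot \frac{1}{62} = \frac{3}{31} \approx 0.096774$)
$G z{\left(3 \right)} + m{\left(217 \right)} = \frac{3 \cdot 2 \cdot 3 \left(6 + 3\right)}{31} + \frac{4 \left(747 + 5 \cdot 217\right)}{149 + 217} = \frac{3 \cdot 2 \cdot 3 \cdot 9}{31} + \frac{4 \left(747 + 1085\right)}{366} = \frac{3}{31} \cdot 54 + 4 \cdot \frac{1}{366} \cdot 1832 = \frac{162}{31} + \frac{3664}{183} = \frac{143230}{5673}$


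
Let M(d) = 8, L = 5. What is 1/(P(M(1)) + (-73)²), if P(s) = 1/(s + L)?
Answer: 13/69278 ≈ 0.00018765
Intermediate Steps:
P(s) = 1/(5 + s) (P(s) = 1/(s + 5) = 1/(5 + s))
1/(P(M(1)) + (-73)²) = 1/(1/(5 + 8) + (-73)²) = 1/(1/13 + 5329) = 1/(69278/13) = 13/69278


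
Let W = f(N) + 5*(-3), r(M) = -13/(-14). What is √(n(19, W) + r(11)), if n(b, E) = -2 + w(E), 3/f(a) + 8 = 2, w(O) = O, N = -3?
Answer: 2*I*√203/7 ≈ 4.0708*I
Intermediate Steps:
f(a) = -½ (f(a) = 3/(-8 + 2) = 3/(-6) = 3*(-⅙) = -½)
r(M) = 13/14 (r(M) = -13*(-1/14) = 13/14)
W = -31/2 (W = -½ + 5*(-3) = -½ - 15 = -31/2 ≈ -15.500)
n(b, E) = -2 + E
√(n(19, W) + r(11)) = √((-2 - 31/2) + 13/14) = √(-35/2 + 13/14) = √(-116/7) = 2*I*√203/7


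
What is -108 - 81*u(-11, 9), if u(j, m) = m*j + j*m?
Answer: 15930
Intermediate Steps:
u(j, m) = 2*j*m (u(j, m) = j*m + j*m = 2*j*m)
-108 - 81*u(-11, 9) = -108 - 162*(-11)*9 = -108 - 81*(-198) = -108 + 16038 = 15930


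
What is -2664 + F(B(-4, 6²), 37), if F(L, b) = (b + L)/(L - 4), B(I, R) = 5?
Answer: -2622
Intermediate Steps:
F(L, b) = (L + b)/(-4 + L)
-2664 + F(B(-4, 6²), 37) = -2664 + (5 + 37)/(-4 + 5) = -2664 + 42/1 = -2664 + 1*42 = -2664 + 42 = -2622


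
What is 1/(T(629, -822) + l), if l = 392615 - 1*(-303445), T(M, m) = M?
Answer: 1/696689 ≈ 1.4354e-6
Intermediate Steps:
l = 696060 (l = 392615 + 303445 = 696060)
1/(T(629, -822) + l) = 1/(629 + 696060) = 1/696689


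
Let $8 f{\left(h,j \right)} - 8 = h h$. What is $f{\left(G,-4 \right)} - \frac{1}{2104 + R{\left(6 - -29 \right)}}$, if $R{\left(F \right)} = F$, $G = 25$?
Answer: $\frac{1353979}{17112} \approx 79.125$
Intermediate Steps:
$f{\left(h,j \right)} = 1 + \frac{h^{2}}{8}$ ($f{\left(h,j \right)} = 1 + \frac{h h}{8} = 1 + \frac{h^{2}}{8}$)
$f{\left(G,-4 \right)} - \frac{1}{2104 + R{\left(6 - -29 \right)}} = \left(1 + \frac{25^{2}}{8}\right) - \frac{1}{2104 + \left(6 - -29\right)} = \left(1 + \frac{1}{8} \cdot 625\right) - \frac{1}{2104 + \left(6 + 29\right)} = \left(1 + \frac{625}{8}\right) - \frac{1}{2104 + 35} = \frac{633}{8} - \frac{1}{2139} = \frac{1353979}{17112}$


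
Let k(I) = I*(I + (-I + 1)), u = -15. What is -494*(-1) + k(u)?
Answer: 479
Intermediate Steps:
k(I) = I (k(I) = I*(I + (1 - I)) = I*1 = I)
-494*(-1) + k(u) = -494*(-1) - 15 = 494 - 15 = 479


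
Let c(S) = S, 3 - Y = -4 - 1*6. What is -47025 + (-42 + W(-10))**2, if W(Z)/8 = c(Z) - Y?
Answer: 4051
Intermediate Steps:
Y = 13 (Y = 3 - (-4 - 1*6) = 3 - (-4 - 6) = 3 - 1*(-10) = 3 + 10 = 13)
W(Z) = -104 + 8*Z (W(Z) = 8*(Z - 1*13) = 8*(Z - 13) = 8*(-13 + Z) = -104 + 8*Z)
-47025 + (-42 + W(-10))**2 = -47025 + (-42 + (-104 + 8*(-10)))**2 = -47025 + (-42 + (-104 - 80))**2 = -47025 + (-42 - 184)**2 = -47025 + (-226)**2 = -47025 + 51076 = 4051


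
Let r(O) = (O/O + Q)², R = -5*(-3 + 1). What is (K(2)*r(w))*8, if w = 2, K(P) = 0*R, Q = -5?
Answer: 0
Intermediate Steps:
R = 10 (R = -5*(-2) = 10)
K(P) = 0 (K(P) = 0*10 = 0)
r(O) = 16 (r(O) = (O/O - 5)² = (1 - 5)² = (-4)² = 16)
(K(2)*r(w))*8 = (0*16)*8 = 0*8 = 0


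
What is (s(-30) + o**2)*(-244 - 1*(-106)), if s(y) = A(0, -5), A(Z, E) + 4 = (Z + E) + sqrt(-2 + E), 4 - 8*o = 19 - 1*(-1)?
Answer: 690 - 138*I*sqrt(7) ≈ 690.0 - 365.11*I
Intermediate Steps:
o = -2 (o = 1/2 - (19 - 1*(-1))/8 = 1/2 - (19 + 1)/8 = 1/2 - 1/8*20 = 1/2 - 5/2 = -2)
A(Z, E) = -4 + E + Z + sqrt(-2 + E) (A(Z, E) = -4 + ((Z + E) + sqrt(-2 + E)) = -4 + ((E + Z) + sqrt(-2 + E)) = -4 + (E + Z + sqrt(-2 + E)) = -4 + E + Z + sqrt(-2 + E))
s(y) = -9 + I*sqrt(7) (s(y) = -4 - 5 + 0 + sqrt(-2 - 5) = -4 - 5 + 0 + sqrt(-7) = -4 - 5 + 0 + I*sqrt(7) = -9 + I*sqrt(7))
(s(-30) + o**2)*(-244 - 1*(-106)) = ((-9 + I*sqrt(7)) + (-2)**2)*(-244 - 1*(-106)) = ((-9 + I*sqrt(7)) + 4)*(-244 + 106) = (-5 + I*sqrt(7))*(-138) = 690 - 138*I*sqrt(7)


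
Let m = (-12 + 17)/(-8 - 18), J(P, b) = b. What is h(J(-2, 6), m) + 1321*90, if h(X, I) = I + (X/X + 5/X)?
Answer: 4636774/39 ≈ 1.1889e+5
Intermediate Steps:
m = -5/26 (m = 5/(-26) = 5*(-1/26) = -5/26 ≈ -0.19231)
h(X, I) = 1 + I + 5/X (h(X, I) = I + (1 + 5/X) = 1 + I + 5/X)
h(J(-2, 6), m) + 1321*90 = (1 - 5/26 + 5/6) + 1321*90 = (1 - 5/26 + 5*(⅙)) + 118890 = (1 - 5/26 + ⅚) + 118890 = 64/39 + 118890 = 4636774/39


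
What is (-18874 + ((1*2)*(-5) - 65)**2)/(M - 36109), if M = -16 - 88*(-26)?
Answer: 13249/33837 ≈ 0.39155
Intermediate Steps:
M = 2272 (M = -16 + 2288 = 2272)
(-18874 + ((1*2)*(-5) - 65)**2)/(M - 36109) = (-18874 + ((1*2)*(-5) - 65)**2)/(2272 - 36109) = (-18874 + (2*(-5) - 65)**2)/(-33837) = (-18874 + (-10 - 65)**2)*(-1/33837) = (-18874 + (-75)**2)*(-1/33837) = (-18874 + 5625)*(-1/33837) = -13249*(-1/33837) = 13249/33837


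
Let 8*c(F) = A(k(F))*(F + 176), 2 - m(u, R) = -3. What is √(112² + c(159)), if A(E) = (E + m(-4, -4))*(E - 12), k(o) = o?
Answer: 7*√83434/2 ≈ 1011.0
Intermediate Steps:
m(u, R) = 5 (m(u, R) = 2 - 1*(-3) = 2 + 3 = 5)
A(E) = (-12 + E)*(5 + E) (A(E) = (E + 5)*(E - 12) = (5 + E)*(-12 + E) = (-12 + E)*(5 + E))
c(F) = (176 + F)*(-60 + F² - 7*F)/8 (c(F) = ((-60 + F² - 7*F)*(F + 176))/8 = ((-60 + F² - 7*F)*(176 + F))/8 = ((176 + F)*(-60 + F² - 7*F))/8 = (176 + F)*(-60 + F² - 7*F)/8)
√(112² + c(159)) = √(112² + (176 + 159)*(-60 + 159² - 7*159)/8) = √(12544 + (⅛)*335*(-60 + 25281 - 1113)) = √(12544 + (⅛)*335*24108) = √(12544 + 2019045/2) = √(2044133/2) = 7*√83434/2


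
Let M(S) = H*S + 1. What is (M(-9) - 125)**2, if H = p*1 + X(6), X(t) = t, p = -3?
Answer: 22801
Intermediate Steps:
H = 3 (H = -3*1 + 6 = -3 + 6 = 3)
M(S) = 1 + 3*S (M(S) = 3*S + 1 = 1 + 3*S)
(M(-9) - 125)**2 = ((1 + 3*(-9)) - 125)**2 = ((1 - 27) - 125)**2 = (-26 - 125)**2 = (-151)**2 = 22801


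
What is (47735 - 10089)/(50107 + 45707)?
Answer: 18823/47907 ≈ 0.39291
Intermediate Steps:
(47735 - 10089)/(50107 + 45707) = 37646/95814 = 37646*(1/95814) = 18823/47907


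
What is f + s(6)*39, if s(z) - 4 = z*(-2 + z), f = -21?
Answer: 1071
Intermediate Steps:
s(z) = 4 + z*(-2 + z)
f + s(6)*39 = -21 + (4 + 6**2 - 2*6)*39 = -21 + (4 + 36 - 12)*39 = -21 + 28*39 = -21 + 1092 = 1071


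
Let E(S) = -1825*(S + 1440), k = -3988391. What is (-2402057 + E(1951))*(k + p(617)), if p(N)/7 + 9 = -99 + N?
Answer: 34232190931296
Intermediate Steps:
p(N) = -756 + 7*N (p(N) = -63 + 7*(-99 + N) = -63 + (-693 + 7*N) = -756 + 7*N)
E(S) = -2628000 - 1825*S (E(S) = -1825*(1440 + S) = -2628000 - 1825*S)
(-2402057 + E(1951))*(k + p(617)) = (-2402057 + (-2628000 - 1825*1951))*(-3988391 + (-756 + 7*617)) = (-2402057 + (-2628000 - 3560575))*(-3988391 + (-756 + 4319)) = (-2402057 - 6188575)*(-3988391 + 3563) = -8590632*(-3984828) = 34232190931296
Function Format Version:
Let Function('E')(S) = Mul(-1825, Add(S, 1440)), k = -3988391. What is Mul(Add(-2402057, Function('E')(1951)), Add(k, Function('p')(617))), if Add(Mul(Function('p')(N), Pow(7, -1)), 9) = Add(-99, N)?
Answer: 34232190931296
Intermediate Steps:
Function('p')(N) = Add(-756, Mul(7, N)) (Function('p')(N) = Add(-63, Mul(7, Add(-99, N))) = Add(-63, Add(-693, Mul(7, N))) = Add(-756, Mul(7, N)))
Function('E')(S) = Add(-2628000, Mul(-1825, S)) (Function('E')(S) = Mul(-1825, Add(1440, S)) = Add(-2628000, Mul(-1825, S)))
Mul(Add(-2402057, Function('E')(1951)), Add(k, Function('p')(617))) = Mul(Add(-2402057, Add(-2628000, Mul(-1825, 1951))), Add(-3988391, Add(-756, Mul(7, 617)))) = Mul(Add(-2402057, Add(-2628000, -3560575)), Add(-3988391, Add(-756, 4319))) = Mul(Add(-2402057, -6188575), Add(-3988391, 3563)) = Mul(-8590632, -3984828) = 34232190931296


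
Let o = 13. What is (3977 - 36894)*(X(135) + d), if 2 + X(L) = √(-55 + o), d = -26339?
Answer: 867066697 - 32917*I*√42 ≈ 8.6707e+8 - 2.1333e+5*I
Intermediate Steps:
X(L) = -2 + I*√42 (X(L) = -2 + √(-55 + 13) = -2 + √(-42) = -2 + I*√42)
(3977 - 36894)*(X(135) + d) = (3977 - 36894)*((-2 + I*√42) - 26339) = -32917*(-26341 + I*√42) = 867066697 - 32917*I*√42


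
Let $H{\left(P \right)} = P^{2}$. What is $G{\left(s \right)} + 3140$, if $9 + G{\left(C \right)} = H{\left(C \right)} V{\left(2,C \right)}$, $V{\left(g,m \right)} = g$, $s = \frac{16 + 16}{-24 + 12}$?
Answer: $\frac{28307}{9} \approx 3145.2$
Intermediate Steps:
$s = - \frac{8}{3}$ ($s = \frac{32}{-12} = 32 \left(- \frac{1}{12}\right) = - \frac{8}{3} \approx -2.6667$)
$G{\left(C \right)} = -9 + 2 C^{2}$ ($G{\left(C \right)} = -9 + C^{2} \cdot 2 = -9 + 2 C^{2}$)
$G{\left(s \right)} + 3140 = \left(-9 + 2 \left(- \frac{8}{3}\right)^{2}\right) + 3140 = \left(-9 + 2 \cdot \frac{64}{9}\right) + 3140 = \left(-9 + \frac{128}{9}\right) + 3140 = \frac{47}{9} + 3140 = \frac{28307}{9}$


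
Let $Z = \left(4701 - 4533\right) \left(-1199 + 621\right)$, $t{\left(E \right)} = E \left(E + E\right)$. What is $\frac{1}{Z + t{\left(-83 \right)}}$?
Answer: $- \frac{1}{83326} \approx -1.2001 \cdot 10^{-5}$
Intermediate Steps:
$t{\left(E \right)} = 2 E^{2}$ ($t{\left(E \right)} = E 2 E = 2 E^{2}$)
$Z = -97104$ ($Z = 168 \left(-578\right) = -97104$)
$\frac{1}{Z + t{\left(-83 \right)}} = \frac{1}{-97104 + 2 \left(-83\right)^{2}} = \frac{1}{-97104 + 2 \cdot 6889} = \frac{1}{-97104 + 13778} = \frac{1}{-83326} = - \frac{1}{83326}$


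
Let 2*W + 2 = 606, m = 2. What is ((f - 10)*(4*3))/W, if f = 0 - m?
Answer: -72/151 ≈ -0.47682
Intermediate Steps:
W = 302 (W = -1 + (1/2)*606 = -1 + 303 = 302)
f = -2 (f = 0 - 1*2 = 0 - 2 = -2)
((f - 10)*(4*3))/W = ((-2 - 10)*(4*3))/302 = -12*12*(1/302) = -144*1/302 = -72/151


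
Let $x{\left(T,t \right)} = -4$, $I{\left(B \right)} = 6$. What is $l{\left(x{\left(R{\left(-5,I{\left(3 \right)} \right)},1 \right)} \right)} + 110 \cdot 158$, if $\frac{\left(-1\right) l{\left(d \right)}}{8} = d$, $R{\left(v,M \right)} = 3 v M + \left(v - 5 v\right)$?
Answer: $17412$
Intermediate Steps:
$R{\left(v,M \right)} = - 4 v + 3 M v$ ($R{\left(v,M \right)} = 3 M v - 4 v = - 4 v + 3 M v$)
$l{\left(d \right)} = - 8 d$
$l{\left(x{\left(R{\left(-5,I{\left(3 \right)} \right)},1 \right)} \right)} + 110 \cdot 158 = \left(-8\right) \left(-4\right) + 110 \cdot 158 = 32 + 17380 = 17412$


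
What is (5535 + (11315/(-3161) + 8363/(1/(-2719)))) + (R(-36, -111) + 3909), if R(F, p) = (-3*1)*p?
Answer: -71847075735/3161 ≈ -2.2729e+7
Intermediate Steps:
R(F, p) = -3*p
(5535 + (11315/(-3161) + 8363/(1/(-2719)))) + (R(-36, -111) + 3909) = (5535 + (11315/(-3161) + 8363/(1/(-2719)))) + (-3*(-111) + 3909) = (5535 + (11315*(-1/3161) + 8363/(-1/2719))) + (333 + 3909) = (5535 + (-11315/3161 + 8363*(-2719))) + 4242 = (5535 + (-11315/3161 - 22738997)) + 4242 = (5535 - 71877980832/3161) + 4242 = -71860484697/3161 + 4242 = -71847075735/3161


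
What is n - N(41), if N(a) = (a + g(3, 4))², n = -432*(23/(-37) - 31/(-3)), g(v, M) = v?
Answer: -226864/37 ≈ -6131.5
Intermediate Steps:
n = -155232/37 (n = -432*(23*(-1/37) - 31*(-⅓)) = -432*(-23/37 + 31/3) = -432*1078/111 = -155232/37 ≈ -4195.5)
N(a) = (3 + a)² (N(a) = (a + 3)² = (3 + a)²)
n - N(41) = -155232/37 - (3 + 41)² = -155232/37 - 1*44² = -155232/37 - 1*1936 = -155232/37 - 1936 = -226864/37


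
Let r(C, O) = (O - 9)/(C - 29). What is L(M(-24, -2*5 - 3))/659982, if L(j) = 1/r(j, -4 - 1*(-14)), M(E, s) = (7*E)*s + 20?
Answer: 25/7586 ≈ 0.0032955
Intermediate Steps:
M(E, s) = 20 + 7*E*s (M(E, s) = 7*E*s + 20 = 20 + 7*E*s)
r(C, O) = (-9 + O)/(-29 + C)
L(j) = -29 + j (L(j) = 1/((-9 + (-4 - 1*(-14)))/(-29 + j)) = 1/((-9 + (-4 + 14))/(-29 + j)) = 1/((-9 + 10)/(-29 + j)) = 1/(1/(-29 + j)) = -29 + j)
L(M(-24, -2*5 - 3))/659982 = (-29 + (20 + 7*(-24)*(-2*5 - 3)))/659982 = (-29 + (20 + 7*(-24)*(-10 - 3)))*(1/659982) = (-29 + (20 + 7*(-24)*(-13)))*(1/659982) = (-29 + (20 + 2184))*(1/659982) = (-29 + 2204)*(1/659982) = 2175*(1/659982) = 25/7586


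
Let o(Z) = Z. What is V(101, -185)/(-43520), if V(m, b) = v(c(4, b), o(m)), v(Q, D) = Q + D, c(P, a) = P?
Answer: -21/8704 ≈ -0.0024127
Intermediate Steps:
v(Q, D) = D + Q
V(m, b) = 4 + m (V(m, b) = m + 4 = 4 + m)
V(101, -185)/(-43520) = (4 + 101)/(-43520) = 105*(-1/43520) = -21/8704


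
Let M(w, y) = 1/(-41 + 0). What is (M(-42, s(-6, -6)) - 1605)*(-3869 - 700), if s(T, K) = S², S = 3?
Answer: 300667614/41 ≈ 7.3334e+6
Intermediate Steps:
s(T, K) = 9 (s(T, K) = 3² = 9)
M(w, y) = -1/41 (M(w, y) = 1/(-41) = -1/41)
(M(-42, s(-6, -6)) - 1605)*(-3869 - 700) = (-1/41 - 1605)*(-3869 - 700) = -65806/41*(-4569) = 300667614/41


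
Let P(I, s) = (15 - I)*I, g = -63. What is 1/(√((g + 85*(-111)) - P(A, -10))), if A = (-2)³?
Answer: -I*√9314/9314 ≈ -0.010362*I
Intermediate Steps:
A = -8
P(I, s) = I*(15 - I)
1/(√((g + 85*(-111)) - P(A, -10))) = 1/(√((-63 + 85*(-111)) - (-8)*(15 - 1*(-8)))) = 1/(√((-63 - 9435) - (-8)*(15 + 8))) = 1/(√(-9498 - (-8)*23)) = 1/(√(-9498 - 1*(-184))) = 1/(√(-9498 + 184)) = 1/(√(-9314)) = 1/(I*√9314) = -I*√9314/9314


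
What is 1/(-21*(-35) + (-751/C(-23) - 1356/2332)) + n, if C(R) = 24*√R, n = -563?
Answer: (-246499979*√23 + 133063395000*I)/(-236347632*I + 437833*√23) ≈ -563.0 - 1.2096e-5*I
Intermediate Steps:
1/(-21*(-35) + (-751/C(-23) - 1356/2332)) + n = 1/(-21*(-35) + (-751*(-I*√23/552) - 1356/2332)) - 563 = 1/(735 + (-751*(-I*√23/552) - 1356*1/2332)) - 563 = 1/(735 + (-751*(-I*√23/552) - 339/583)) - 563 = 1/(735 + (-(-751)*I*√23/552 - 339/583)) - 563 = 1/(735 + (751*I*√23/552 - 339/583)) - 563 = 1/(735 + (-339/583 + 751*I*√23/552)) - 563 = 1/(428166/583 + 751*I*√23/552) - 563 = -563 + 1/(428166/583 + 751*I*√23/552)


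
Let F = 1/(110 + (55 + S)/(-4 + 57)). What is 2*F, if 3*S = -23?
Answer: 159/8816 ≈ 0.018035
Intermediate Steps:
S = -23/3 (S = (⅓)*(-23) = -23/3 ≈ -7.6667)
F = 159/17632 (F = 1/(110 + (55 - 23/3)/(-4 + 57)) = 1/(110 + (142/3)/53) = 1/(110 + (142/3)*(1/53)) = 1/(110 + 142/159) = 1/(17632/159) = 159/17632 ≈ 0.0090177)
2*F = 2*(159/17632) = 159/8816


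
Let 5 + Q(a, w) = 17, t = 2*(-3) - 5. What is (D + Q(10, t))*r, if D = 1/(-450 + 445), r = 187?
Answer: 11033/5 ≈ 2206.6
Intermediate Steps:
t = -11 (t = -6 - 5 = -11)
Q(a, w) = 12 (Q(a, w) = -5 + 17 = 12)
D = -1/5 (D = 1/(-5) = -1/5 ≈ -0.20000)
(D + Q(10, t))*r = (-1/5 + 12)*187 = (59/5)*187 = 11033/5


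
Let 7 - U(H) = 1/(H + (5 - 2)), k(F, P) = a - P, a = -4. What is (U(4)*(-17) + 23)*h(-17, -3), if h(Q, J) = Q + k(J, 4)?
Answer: 16375/7 ≈ 2339.3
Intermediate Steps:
k(F, P) = -4 - P
U(H) = 7 - 1/(3 + H) (U(H) = 7 - 1/(H + (5 - 2)) = 7 - 1/(H + 3) = 7 - 1/(3 + H))
h(Q, J) = -8 + Q (h(Q, J) = Q + (-4 - 1*4) = Q + (-4 - 4) = Q - 8 = -8 + Q)
(U(4)*(-17) + 23)*h(-17, -3) = (((20 + 7*4)/(3 + 4))*(-17) + 23)*(-8 - 17) = (((20 + 28)/7)*(-17) + 23)*(-25) = (((⅐)*48)*(-17) + 23)*(-25) = ((48/7)*(-17) + 23)*(-25) = (-816/7 + 23)*(-25) = -655/7*(-25) = 16375/7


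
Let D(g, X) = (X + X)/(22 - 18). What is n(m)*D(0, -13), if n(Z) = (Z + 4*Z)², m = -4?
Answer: -2600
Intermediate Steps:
D(g, X) = X/2 (D(g, X) = (2*X)/4 = (2*X)*(¼) = X/2)
n(Z) = 25*Z² (n(Z) = (5*Z)² = 25*Z²)
n(m)*D(0, -13) = (25*(-4)²)*((½)*(-13)) = (25*16)*(-13/2) = 400*(-13/2) = -2600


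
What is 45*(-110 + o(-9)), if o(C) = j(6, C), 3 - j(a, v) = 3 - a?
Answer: -4680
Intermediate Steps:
j(a, v) = a (j(a, v) = 3 - (3 - a) = 3 + (-3 + a) = a)
o(C) = 6
45*(-110 + o(-9)) = 45*(-110 + 6) = 45*(-104) = -4680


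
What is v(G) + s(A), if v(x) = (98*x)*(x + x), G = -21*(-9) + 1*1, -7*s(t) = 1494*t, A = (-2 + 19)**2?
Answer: 49097434/7 ≈ 7.0139e+6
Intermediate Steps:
A = 289 (A = 17**2 = 289)
s(t) = -1494*t/7
G = 190 (G = 189 + 1 = 190)
v(x) = 196*x**2 (v(x) = (98*x)*(2*x) = 196*x**2)
v(G) + s(A) = 196*190**2 - 1494/7*289 = 196*36100 - 431766/7 = 7075600 - 431766/7 = 49097434/7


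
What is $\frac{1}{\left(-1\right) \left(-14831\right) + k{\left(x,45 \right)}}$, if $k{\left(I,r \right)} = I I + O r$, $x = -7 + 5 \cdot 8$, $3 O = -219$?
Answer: $\frac{1}{12635} \approx 7.9145 \cdot 10^{-5}$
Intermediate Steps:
$O = -73$ ($O = \frac{1}{3} \left(-219\right) = -73$)
$x = 33$ ($x = -7 + 40 = 33$)
$k{\left(I,r \right)} = I^{2} - 73 r$ ($k{\left(I,r \right)} = I I - 73 r = I^{2} - 73 r$)
$\frac{1}{\left(-1\right) \left(-14831\right) + k{\left(x,45 \right)}} = \frac{1}{\left(-1\right) \left(-14831\right) + \left(33^{2} - 3285\right)} = \frac{1}{14831 + \left(1089 - 3285\right)} = \frac{1}{14831 - 2196} = \frac{1}{12635}$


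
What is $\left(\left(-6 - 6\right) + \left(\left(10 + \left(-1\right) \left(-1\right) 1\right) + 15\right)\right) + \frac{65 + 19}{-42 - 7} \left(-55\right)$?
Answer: $\frac{758}{7} \approx 108.29$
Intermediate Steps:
$\left(\left(-6 - 6\right) + \left(\left(10 + \left(-1\right) \left(-1\right) 1\right) + 15\right)\right) + \frac{65 + 19}{-42 - 7} \left(-55\right) = \left(-12 + \left(\left(10 + 1 \cdot 1\right) + 15\right)\right) + \frac{84}{-49} \left(-55\right) = \left(-12 + \left(\left(10 + 1\right) + 15\right)\right) + 84 \left(- \frac{1}{49}\right) \left(-55\right) = \left(-12 + \left(11 + 15\right)\right) - - \frac{660}{7} = \left(-12 + 26\right) + \frac{660}{7} = 14 + \frac{660}{7} = \frac{758}{7}$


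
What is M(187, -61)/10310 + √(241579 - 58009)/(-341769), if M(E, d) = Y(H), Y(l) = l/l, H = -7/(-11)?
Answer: 1/10310 - √183570/341769 ≈ -0.0011566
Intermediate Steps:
H = 7/11 (H = -7*(-1/11) = 7/11 ≈ 0.63636)
Y(l) = 1
M(E, d) = 1
M(187, -61)/10310 + √(241579 - 58009)/(-341769) = 1/10310 + √(241579 - 58009)/(-341769) = 1*(1/10310) + √183570*(-1/341769) = 1/10310 - √183570/341769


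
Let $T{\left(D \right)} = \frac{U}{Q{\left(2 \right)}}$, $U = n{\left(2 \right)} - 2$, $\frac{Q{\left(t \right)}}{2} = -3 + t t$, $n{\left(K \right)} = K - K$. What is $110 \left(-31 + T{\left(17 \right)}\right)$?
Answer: $-3520$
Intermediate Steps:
$n{\left(K \right)} = 0$
$Q{\left(t \right)} = -6 + 2 t^{2}$ ($Q{\left(t \right)} = 2 \left(-3 + t t\right) = 2 \left(-3 + t^{2}\right) = -6 + 2 t^{2}$)
$U = -2$ ($U = 0 - 2 = -2$)
$T{\left(D \right)} = -1$ ($T{\left(D \right)} = - \frac{2}{-6 + 2 \cdot 2^{2}} = - \frac{2}{-6 + 2 \cdot 4} = - \frac{2}{-6 + 8} = - \frac{2}{2} = \left(-2\right) \frac{1}{2} = -1$)
$110 \left(-31 + T{\left(17 \right)}\right) = 110 \left(-31 - 1\right) = 110 \left(-32\right) = -3520$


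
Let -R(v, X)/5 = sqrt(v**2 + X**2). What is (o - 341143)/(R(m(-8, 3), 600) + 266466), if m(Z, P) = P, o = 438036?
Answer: 8606230046/23665042977 + 484465*sqrt(40001)/23665042977 ≈ 0.36776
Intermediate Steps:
R(v, X) = -5*sqrt(X**2 + v**2) (R(v, X) = -5*sqrt(v**2 + X**2) = -5*sqrt(X**2 + v**2))
(o - 341143)/(R(m(-8, 3), 600) + 266466) = (438036 - 341143)/(-5*sqrt(600**2 + 3**2) + 266466) = 96893/(-5*sqrt(360000 + 9) + 266466) = 96893/(-15*sqrt(40001) + 266466) = 96893/(266466 - 15*sqrt(40001))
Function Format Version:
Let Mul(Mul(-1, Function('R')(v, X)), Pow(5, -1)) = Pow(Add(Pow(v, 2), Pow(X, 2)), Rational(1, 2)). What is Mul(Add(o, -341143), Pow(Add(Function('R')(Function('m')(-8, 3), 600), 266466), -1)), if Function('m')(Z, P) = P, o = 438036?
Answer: Add(Rational(8606230046, 23665042977), Mul(Rational(484465, 23665042977), Pow(40001, Rational(1, 2)))) ≈ 0.36776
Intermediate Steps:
Function('R')(v, X) = Mul(-5, Pow(Add(Pow(X, 2), Pow(v, 2)), Rational(1, 2))) (Function('R')(v, X) = Mul(-5, Pow(Add(Pow(v, 2), Pow(X, 2)), Rational(1, 2))) = Mul(-5, Pow(Add(Pow(X, 2), Pow(v, 2)), Rational(1, 2))))
Mul(Add(o, -341143), Pow(Add(Function('R')(Function('m')(-8, 3), 600), 266466), -1)) = Mul(Add(438036, -341143), Pow(Add(Mul(-5, Pow(Add(Pow(600, 2), Pow(3, 2)), Rational(1, 2))), 266466), -1)) = Mul(96893, Pow(Add(Mul(-5, Pow(Add(360000, 9), Rational(1, 2))), 266466), -1)) = Mul(96893, Pow(Add(Mul(-5, Pow(360009, Rational(1, 2))), 266466), -1)) = Mul(96893, Pow(Add(Mul(-5, Mul(3, Pow(40001, Rational(1, 2)))), 266466), -1)) = Mul(96893, Pow(Add(Mul(-15, Pow(40001, Rational(1, 2))), 266466), -1)) = Mul(96893, Pow(Add(266466, Mul(-15, Pow(40001, Rational(1, 2)))), -1))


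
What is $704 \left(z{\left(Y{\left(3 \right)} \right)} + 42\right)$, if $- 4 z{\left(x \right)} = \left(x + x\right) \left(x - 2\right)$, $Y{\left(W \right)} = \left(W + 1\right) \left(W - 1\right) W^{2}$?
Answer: $-1744512$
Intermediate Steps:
$Y{\left(W \right)} = W^{2} \left(1 + W\right) \left(-1 + W\right)$ ($Y{\left(W \right)} = \left(1 + W\right) \left(-1 + W\right) W^{2} = W^{2} \left(1 + W\right) \left(-1 + W\right)$)
$z{\left(x \right)} = - \frac{x \left(-2 + x\right)}{2}$ ($z{\left(x \right)} = - \frac{\left(x + x\right) \left(x - 2\right)}{4} = - \frac{2 x \left(-2 + x\right)}{4} = - \frac{x \left(-2 + x\right)}{2}$)
$704 \left(z{\left(Y{\left(3 \right)} \right)} + 42\right) = 704 \left(\frac{\left(3^{4} - 3^{2}\right) \left(2 - \left(3^{4} - 3^{2}\right)\right)}{2} + 42\right) = 704 \left(\frac{\left(81 - 9\right) \left(2 - \left(81 - 9\right)\right)}{2} + 42\right) = 704 \left(\frac{1}{2} \cdot 72 \left(2 - 72\right) + 42\right) = 704 \left(\frac{1}{2} \cdot 72 \left(-70\right) + 42\right) = 704 \left(-2520 + 42\right) = 704 \left(-2478\right) = -1744512$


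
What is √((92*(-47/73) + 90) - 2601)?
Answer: I*√13696771/73 ≈ 50.697*I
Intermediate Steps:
√((92*(-47/73) + 90) - 2601) = √((-4324/73 + 90) - 2601) = √(2246/73 - 2601) = √(-187627/73) = I*√13696771/73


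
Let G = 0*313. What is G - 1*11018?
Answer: -11018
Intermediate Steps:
G = 0
G - 1*11018 = 0 - 1*11018 = 0 - 11018 = -11018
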